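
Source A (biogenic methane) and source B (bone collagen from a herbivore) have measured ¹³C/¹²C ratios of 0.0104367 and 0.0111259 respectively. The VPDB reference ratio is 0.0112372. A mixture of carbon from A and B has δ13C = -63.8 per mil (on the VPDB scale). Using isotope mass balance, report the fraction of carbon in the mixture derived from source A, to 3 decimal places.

δ_A = (0.0104367/0.0112372 − 1)×1000 = (0.928763 − 1)×1000 = -71.237 per mil
δ_B = (0.0111259/0.0112372 − 1)×1000 = (0.990095 − 1)×1000 = -9.905 per mil
f_A = (δ_mix − δ_B)/(δ_A − δ_B) = (-63.8 − (-9.905))/(-71.237 − (-9.905))
f_A = -53.895 / -61.332 = 0.8787

0.879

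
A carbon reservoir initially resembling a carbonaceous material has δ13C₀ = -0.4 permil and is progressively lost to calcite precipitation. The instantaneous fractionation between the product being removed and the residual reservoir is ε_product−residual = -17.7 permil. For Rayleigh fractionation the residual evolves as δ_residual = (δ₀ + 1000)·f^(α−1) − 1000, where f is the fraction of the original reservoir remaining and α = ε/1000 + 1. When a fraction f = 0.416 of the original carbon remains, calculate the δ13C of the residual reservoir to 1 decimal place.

15.2 permil

Rayleigh residual: δ_res = (δ₀ + 1000)·f^(α−1) − 1000
α = ε/1000 + 1 = 0.98230, so α − 1 = -0.01770
f^(α−1) = 0.416^(-0.01770) = 1.015645
δ_res = (-0.4 + 1000) × 1.015645 − 1000 = 1015.239 − 1000 = 15.24 permil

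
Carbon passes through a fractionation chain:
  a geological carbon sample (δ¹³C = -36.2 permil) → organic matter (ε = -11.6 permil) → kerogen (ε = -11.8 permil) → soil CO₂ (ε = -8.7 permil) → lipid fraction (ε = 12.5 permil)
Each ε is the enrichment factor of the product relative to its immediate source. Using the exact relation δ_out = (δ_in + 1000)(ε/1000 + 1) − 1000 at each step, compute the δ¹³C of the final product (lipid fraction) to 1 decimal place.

step 1: δ = (-36.20 + 1000)·(-11.6/1000 + 1) − 1000 = -47.38 permil
step 2: δ = (-47.38 + 1000)·(-11.8/1000 + 1) − 1000 = -58.62 permil
step 3: δ = (-58.62 + 1000)·(-8.7/1000 + 1) − 1000 = -66.81 permil
step 4: δ = (-66.81 + 1000)·(12.5/1000 + 1) − 1000 = -55.15 permil

-55.1 permil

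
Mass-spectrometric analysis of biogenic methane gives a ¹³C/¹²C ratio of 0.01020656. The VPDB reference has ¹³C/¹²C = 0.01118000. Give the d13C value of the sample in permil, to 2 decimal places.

d13C = (R_sample / R_standard − 1) × 1000
R_sample / R_standard = 0.01020656 / 0.01118000 = 0.912930
d13C = (0.912930 − 1) × 1000 = -87.070 permil

-87.07 permil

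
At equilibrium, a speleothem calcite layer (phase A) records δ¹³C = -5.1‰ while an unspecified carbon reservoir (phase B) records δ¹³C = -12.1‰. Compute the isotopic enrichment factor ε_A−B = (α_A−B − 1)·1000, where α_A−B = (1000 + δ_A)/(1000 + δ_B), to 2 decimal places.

7.09‰

α_A−B = (1000 + -5.1) / (1000 + -12.1) = 994.9 / 987.9 = 1.007086
ε_A−B = (1.007086 − 1) × 1000 = 7.086‰
(The approximation ε ≈ δ_A − δ_B would give 7.0‰.)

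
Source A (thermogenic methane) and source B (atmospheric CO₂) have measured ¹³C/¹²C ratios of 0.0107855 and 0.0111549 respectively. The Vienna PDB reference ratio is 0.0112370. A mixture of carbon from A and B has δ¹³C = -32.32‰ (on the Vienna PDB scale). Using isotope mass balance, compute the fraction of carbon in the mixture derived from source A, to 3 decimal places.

0.761

δ_A = (0.0107855/0.0112370 − 1)×1000 = (0.959820 − 1)×1000 = -40.180‰
δ_B = (0.0111549/0.0112370 − 1)×1000 = (0.992694 − 1)×1000 = -7.306‰
f_A = (δ_mix − δ_B)/(δ_A − δ_B) = (-32.32 − (-7.306))/(-40.180 − (-7.306))
f_A = -25.014 / -32.874 = 0.7609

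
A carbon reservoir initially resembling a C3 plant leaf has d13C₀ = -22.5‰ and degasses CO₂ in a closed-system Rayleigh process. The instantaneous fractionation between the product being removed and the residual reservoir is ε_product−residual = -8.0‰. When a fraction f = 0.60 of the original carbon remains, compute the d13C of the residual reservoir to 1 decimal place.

-18.5‰

Rayleigh residual: δ_res = (δ₀ + 1000)·f^(α−1) − 1000
α = ε/1000 + 1 = 0.99200, so α − 1 = -0.00800
f^(α−1) = 0.60^(-0.00800) = 1.004095
δ_res = (-22.5 + 1000) × 1.004095 − 1000 = 981.503 − 1000 = -18.50‰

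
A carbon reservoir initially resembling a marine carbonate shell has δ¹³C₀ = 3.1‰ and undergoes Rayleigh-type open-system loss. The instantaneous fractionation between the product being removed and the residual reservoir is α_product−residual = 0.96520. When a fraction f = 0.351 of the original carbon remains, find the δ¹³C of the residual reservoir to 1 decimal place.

40.3‰

Rayleigh residual: δ_res = (δ₀ + 1000)·f^(α−1) − 1000
α − 1 = -0.03480
f^(α−1) = 0.351^(-0.03480) = 1.037106
δ_res = (3.1 + 1000) × 1.037106 − 1000 = 1040.321 − 1000 = 40.32‰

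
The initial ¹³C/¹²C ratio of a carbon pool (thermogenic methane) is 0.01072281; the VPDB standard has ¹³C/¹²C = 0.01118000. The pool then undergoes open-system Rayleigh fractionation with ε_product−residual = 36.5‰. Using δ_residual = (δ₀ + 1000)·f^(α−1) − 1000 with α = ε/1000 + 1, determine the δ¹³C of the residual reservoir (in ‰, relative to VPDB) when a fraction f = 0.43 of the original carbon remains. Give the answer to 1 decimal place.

-70.0‰

δ₀ = (0.01072281/0.01118000 − 1)×1000 = (0.959106 − 1)×1000 = -40.894‰
α − 1 = ε/1000 = 0.0365
f^(α−1) = 0.43^(0.0365) = 0.969665
δ_res = (-40.894 + 1000) × 0.969665 − 1000 = 930.012 − 1000 = -69.99‰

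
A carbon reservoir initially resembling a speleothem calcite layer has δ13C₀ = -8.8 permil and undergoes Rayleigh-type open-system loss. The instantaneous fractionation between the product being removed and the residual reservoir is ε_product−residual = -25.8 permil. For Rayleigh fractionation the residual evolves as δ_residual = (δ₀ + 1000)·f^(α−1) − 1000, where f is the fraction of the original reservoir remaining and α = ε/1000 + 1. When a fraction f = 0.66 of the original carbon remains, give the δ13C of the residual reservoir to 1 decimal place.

1.9 permil

Rayleigh residual: δ_res = (δ₀ + 1000)·f^(α−1) − 1000
α = ε/1000 + 1 = 0.97420, so α − 1 = -0.02580
f^(α−1) = 0.66^(-0.02580) = 1.010778
δ_res = (-8.8 + 1000) × 1.010778 − 1000 = 1001.883 − 1000 = 1.88 permil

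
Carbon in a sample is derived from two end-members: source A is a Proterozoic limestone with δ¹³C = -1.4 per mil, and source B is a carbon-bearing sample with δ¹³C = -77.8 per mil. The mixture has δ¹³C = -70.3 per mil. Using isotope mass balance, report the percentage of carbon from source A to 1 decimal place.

9.8%

δ_mix = f_A·δ_A + (1 − f_A)·δ_B  ⇒  f_A = (δ_mix − δ_B)/(δ_A − δ_B)
f_A = (-70.3 − (-77.8)) / (-1.4 − (-77.8))
f_A = 7.5 / 76.4 = 0.0982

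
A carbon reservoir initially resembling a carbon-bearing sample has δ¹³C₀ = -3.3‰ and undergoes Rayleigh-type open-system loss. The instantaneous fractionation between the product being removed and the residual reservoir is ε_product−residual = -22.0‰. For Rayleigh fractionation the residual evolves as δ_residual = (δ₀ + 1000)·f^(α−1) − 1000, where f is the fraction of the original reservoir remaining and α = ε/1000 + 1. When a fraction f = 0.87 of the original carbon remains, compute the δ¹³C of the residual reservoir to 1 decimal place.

Rayleigh residual: δ_res = (δ₀ + 1000)·f^(α−1) − 1000
α = ε/1000 + 1 = 0.97800, so α − 1 = -0.02200
f^(α−1) = 0.87^(-0.02200) = 1.003068
δ_res = (-3.3 + 1000) × 1.003068 − 1000 = 999.758 − 1000 = -0.24‰

-0.2‰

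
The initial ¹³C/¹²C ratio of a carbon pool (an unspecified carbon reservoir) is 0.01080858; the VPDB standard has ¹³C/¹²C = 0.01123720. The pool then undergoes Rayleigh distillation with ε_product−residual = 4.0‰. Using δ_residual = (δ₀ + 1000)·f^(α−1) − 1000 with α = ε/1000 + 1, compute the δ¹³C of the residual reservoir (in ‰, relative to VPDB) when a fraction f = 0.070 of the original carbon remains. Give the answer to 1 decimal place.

-48.3‰

δ₀ = (0.01080858/0.01123720 − 1)×1000 = (0.961857 − 1)×1000 = -38.143‰
α − 1 = ε/1000 = 0.0040
f^(α−1) = 0.070^(0.0040) = 0.989419
δ_res = (-38.143 + 1000) × 0.989419 − 1000 = 951.680 − 1000 = -48.32‰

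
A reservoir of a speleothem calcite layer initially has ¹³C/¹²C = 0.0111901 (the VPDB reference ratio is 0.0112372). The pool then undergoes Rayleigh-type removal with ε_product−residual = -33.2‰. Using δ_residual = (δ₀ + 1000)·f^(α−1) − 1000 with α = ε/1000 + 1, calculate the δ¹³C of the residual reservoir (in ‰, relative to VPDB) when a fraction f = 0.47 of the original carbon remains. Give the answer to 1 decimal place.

δ₀ = (0.0111901/0.0112372 − 1)×1000 = (0.995809 − 1)×1000 = -4.191‰
α − 1 = ε/1000 = -0.0332
f^(α−1) = 0.47^(-0.0332) = 1.025384
δ_res = (-4.191 + 1000) × 1.025384 − 1000 = 1021.086 − 1000 = 21.09‰

21.1‰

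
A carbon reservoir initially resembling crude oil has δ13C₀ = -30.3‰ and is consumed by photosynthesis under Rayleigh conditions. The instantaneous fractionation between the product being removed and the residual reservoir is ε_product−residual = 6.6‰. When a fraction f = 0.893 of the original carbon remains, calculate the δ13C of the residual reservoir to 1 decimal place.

-31.0‰

Rayleigh residual: δ_res = (δ₀ + 1000)·f^(α−1) − 1000
α = ε/1000 + 1 = 1.00660, so α − 1 = 0.00660
f^(α−1) = 0.893^(0.00660) = 0.999253
δ_res = (-30.3 + 1000) × 0.999253 − 1000 = 968.976 − 1000 = -31.02‰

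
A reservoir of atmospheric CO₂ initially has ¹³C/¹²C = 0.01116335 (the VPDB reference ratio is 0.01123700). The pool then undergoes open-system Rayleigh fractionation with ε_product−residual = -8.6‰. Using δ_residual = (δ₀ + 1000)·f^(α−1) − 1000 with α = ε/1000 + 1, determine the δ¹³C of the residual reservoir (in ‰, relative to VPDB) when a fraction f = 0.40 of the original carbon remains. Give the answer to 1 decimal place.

1.3‰

δ₀ = (0.01116335/0.01123700 − 1)×1000 = (0.993446 − 1)×1000 = -6.554‰
α − 1 = ε/1000 = -0.0086
f^(α−1) = 0.40^(-0.0086) = 1.007911
δ_res = (-6.554 + 1000) × 1.007911 − 1000 = 1001.305 − 1000 = 1.31‰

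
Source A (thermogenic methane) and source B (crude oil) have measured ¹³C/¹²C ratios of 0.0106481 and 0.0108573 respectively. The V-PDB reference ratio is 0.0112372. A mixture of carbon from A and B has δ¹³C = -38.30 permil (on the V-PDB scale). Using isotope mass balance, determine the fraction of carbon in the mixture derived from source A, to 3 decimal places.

0.241

δ_A = (0.0106481/0.0112372 − 1)×1000 = (0.947576 − 1)×1000 = -52.424 permil
δ_B = (0.0108573/0.0112372 − 1)×1000 = (0.966193 − 1)×1000 = -33.807 permil
f_A = (δ_mix − δ_B)/(δ_A − δ_B) = (-38.30 − (-33.807))/(-52.424 − (-33.807))
f_A = -4.493 / -18.617 = 0.2413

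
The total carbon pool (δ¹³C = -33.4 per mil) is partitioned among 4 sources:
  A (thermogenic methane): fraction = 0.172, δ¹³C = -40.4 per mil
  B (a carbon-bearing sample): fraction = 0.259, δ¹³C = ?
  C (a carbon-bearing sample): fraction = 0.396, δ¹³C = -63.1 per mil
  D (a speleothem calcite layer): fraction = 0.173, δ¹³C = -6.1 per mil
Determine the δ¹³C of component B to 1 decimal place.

-1.6 per mil

Isotope mass balance: δ_bulk = Σ fᵢ·δᵢ.
-33.4 = 0.172×(-40.4) + 0.259×δ_B + 0.396×(-63.1) + 0.173×(-6.1)
0.259·δ_B = -33.4 − (-32.992) = -0.408
δ_B = -0.408 / 0.259 = -1.58 per mil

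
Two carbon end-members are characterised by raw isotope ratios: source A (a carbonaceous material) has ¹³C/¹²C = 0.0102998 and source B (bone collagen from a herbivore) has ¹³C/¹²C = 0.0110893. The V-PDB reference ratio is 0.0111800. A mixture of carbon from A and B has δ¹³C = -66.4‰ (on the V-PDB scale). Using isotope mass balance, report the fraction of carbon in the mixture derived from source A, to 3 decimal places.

δ_A = (0.0102998/0.0111800 − 1)×1000 = (0.921270 − 1)×1000 = -78.730‰
δ_B = (0.0110893/0.0111800 − 1)×1000 = (0.991887 − 1)×1000 = -8.113‰
f_A = (δ_mix − δ_B)/(δ_A − δ_B) = (-66.4 − (-8.113))/(-78.730 − (-8.113))
f_A = -58.287 / -70.617 = 0.8254

0.825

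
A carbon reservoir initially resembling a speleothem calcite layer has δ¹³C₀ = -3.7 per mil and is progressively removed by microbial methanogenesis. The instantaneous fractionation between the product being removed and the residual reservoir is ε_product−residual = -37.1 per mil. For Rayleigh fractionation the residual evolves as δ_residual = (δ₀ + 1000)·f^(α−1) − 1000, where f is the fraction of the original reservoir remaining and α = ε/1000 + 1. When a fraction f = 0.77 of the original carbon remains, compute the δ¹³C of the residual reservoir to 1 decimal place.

6.0 per mil

Rayleigh residual: δ_res = (δ₀ + 1000)·f^(α−1) − 1000
α = ε/1000 + 1 = 0.96290, so α − 1 = -0.03710
f^(α−1) = 0.77^(-0.03710) = 1.009744
δ_res = (-3.7 + 1000) × 1.009744 − 1000 = 1006.008 − 1000 = 6.01 per mil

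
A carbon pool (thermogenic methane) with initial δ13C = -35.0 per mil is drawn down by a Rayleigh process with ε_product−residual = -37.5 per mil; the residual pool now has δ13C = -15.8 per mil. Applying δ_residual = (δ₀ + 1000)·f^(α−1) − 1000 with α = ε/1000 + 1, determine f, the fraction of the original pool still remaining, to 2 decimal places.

α − 1 = ε/1000 = -0.0375
(δ_res + 1000)/(δ₀ + 1000) = (-15.8 + 1000)/(-35.0 + 1000) = 984.2/965.0 = 1.019896
f = 1.019896^(1/-0.0375) = exp(ln(1.019896)/-0.0375) = exp(0.01970/-0.0375)
f = exp(-0.5254) = 0.5913

0.59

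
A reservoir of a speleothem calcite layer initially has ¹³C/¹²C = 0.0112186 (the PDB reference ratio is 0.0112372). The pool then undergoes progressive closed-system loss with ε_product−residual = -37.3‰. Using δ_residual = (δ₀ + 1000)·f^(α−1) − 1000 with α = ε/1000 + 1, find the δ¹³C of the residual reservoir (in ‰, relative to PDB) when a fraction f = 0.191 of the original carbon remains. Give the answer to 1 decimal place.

61.9‰

δ₀ = (0.0112186/0.0112372 − 1)×1000 = (0.998345 − 1)×1000 = -1.655‰
α − 1 = ε/1000 = -0.0373
f^(α−1) = 0.191^(-0.0373) = 1.063696
δ_res = (-1.655 + 1000) × 1.063696 − 1000 = 1061.935 − 1000 = 61.94‰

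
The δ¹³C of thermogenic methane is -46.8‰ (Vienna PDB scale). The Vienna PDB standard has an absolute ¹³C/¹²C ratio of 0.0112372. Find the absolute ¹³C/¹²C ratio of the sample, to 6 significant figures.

0.0107113

R_sample = R_standard × (δ¹³C/1000 + 1)
R_sample = 0.0112372 × (-46.8/1000 + 1) = 0.0112372 × 0.953200
R_sample = 0.0107113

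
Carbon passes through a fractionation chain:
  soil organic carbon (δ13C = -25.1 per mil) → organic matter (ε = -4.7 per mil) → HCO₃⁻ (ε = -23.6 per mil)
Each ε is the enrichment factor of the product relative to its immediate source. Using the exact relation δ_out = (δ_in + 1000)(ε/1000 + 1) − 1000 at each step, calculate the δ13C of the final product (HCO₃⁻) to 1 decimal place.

step 1: δ = (-25.10 + 1000)·(-4.7/1000 + 1) − 1000 = -29.68 per mil
step 2: δ = (-29.68 + 1000)·(-23.6/1000 + 1) − 1000 = -52.58 per mil

-52.6 per mil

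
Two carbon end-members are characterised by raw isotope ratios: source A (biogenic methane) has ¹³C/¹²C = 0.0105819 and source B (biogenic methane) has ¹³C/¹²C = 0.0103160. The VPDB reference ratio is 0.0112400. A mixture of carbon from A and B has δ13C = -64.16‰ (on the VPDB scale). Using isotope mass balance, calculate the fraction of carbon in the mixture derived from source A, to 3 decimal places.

0.763

δ_A = (0.0105819/0.0112400 − 1)×1000 = (0.941450 − 1)×1000 = -58.550‰
δ_B = (0.0103160/0.0112400 − 1)×1000 = (0.917794 − 1)×1000 = -82.206‰
f_A = (δ_mix − δ_B)/(δ_A − δ_B) = (-64.16 − (-82.206))/(-58.550 − (-82.206))
f_A = 18.046 / 23.657 = 0.7628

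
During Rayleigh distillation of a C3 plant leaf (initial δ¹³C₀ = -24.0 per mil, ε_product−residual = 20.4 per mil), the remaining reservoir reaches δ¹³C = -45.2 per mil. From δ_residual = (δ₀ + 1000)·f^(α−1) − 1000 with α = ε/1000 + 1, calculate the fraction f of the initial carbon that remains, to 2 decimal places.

0.34

α − 1 = ε/1000 = 0.0204
(δ_res + 1000)/(δ₀ + 1000) = (-45.2 + 1000)/(-24.0 + 1000) = 954.8/976.0 = 0.978279
f = 0.978279^(1/0.0204) = exp(ln(0.978279)/0.0204) = exp(-0.02196/0.0204)
f = exp(-1.0765) = 0.3408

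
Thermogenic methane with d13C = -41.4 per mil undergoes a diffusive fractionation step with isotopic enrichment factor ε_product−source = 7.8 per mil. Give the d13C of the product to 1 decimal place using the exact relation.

Exactly, δ_product = (δ_source + 1000)·(ε/1000 + 1) − 1000.
δ_product = (-41.4 + 1000) × (7.8/1000 + 1) − 1000
δ_product = -33.92 per mil

-33.9 per mil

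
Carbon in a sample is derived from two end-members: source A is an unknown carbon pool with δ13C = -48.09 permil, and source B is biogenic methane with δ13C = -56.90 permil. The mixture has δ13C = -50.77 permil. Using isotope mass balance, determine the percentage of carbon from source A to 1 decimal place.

69.6%

δ_mix = f_A·δ_A + (1 − f_A)·δ_B  ⇒  f_A = (δ_mix − δ_B)/(δ_A − δ_B)
f_A = (-50.77 − (-56.90)) / (-48.09 − (-56.90))
f_A = 6.13 / 8.81 = 0.6958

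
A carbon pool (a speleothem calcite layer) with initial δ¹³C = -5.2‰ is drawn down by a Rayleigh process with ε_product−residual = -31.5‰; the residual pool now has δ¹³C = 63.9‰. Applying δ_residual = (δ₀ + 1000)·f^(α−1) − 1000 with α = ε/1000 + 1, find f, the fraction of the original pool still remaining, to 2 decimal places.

α − 1 = ε/1000 = -0.0315
(δ_res + 1000)/(δ₀ + 1000) = (63.9 + 1000)/(-5.2 + 1000) = 1063.9/994.8 = 1.069461
f = 1.069461^(1/-0.0315) = exp(ln(1.069461)/-0.0315) = exp(0.06715/-0.0315)
f = exp(-2.1319) = 0.1186

0.12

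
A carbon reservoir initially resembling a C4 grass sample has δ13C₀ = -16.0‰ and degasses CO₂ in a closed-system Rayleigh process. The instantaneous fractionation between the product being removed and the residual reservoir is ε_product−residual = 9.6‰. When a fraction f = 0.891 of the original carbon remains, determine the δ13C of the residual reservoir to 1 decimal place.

Rayleigh residual: δ_res = (δ₀ + 1000)·f^(α−1) − 1000
α = ε/1000 + 1 = 1.00960, so α − 1 = 0.00960
f^(α−1) = 0.891^(0.00960) = 0.998893
δ_res = (-16.0 + 1000) × 0.998893 − 1000 = 982.910 − 1000 = -17.09‰

-17.1‰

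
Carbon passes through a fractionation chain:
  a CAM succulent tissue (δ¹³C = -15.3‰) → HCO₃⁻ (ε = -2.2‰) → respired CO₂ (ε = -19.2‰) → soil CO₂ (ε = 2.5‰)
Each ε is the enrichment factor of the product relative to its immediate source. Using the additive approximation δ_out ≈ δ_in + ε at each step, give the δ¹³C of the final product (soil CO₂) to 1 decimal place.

-34.2‰

step 1: δ ≈ -15.3 + (-2.2) = -17.5‰
step 2: δ ≈ -17.5 + (-19.2) = -36.7‰
step 3: δ ≈ -36.7 + (2.5) = -34.2‰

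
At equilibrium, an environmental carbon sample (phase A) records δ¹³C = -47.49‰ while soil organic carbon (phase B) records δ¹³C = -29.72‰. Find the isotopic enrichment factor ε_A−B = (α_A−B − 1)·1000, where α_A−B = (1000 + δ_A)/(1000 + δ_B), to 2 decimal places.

α_A−B = (1000 + -47.49) / (1000 + -29.72) = 952.51 / 970.28 = 0.981686
ε_A−B = (0.981686 − 1) × 1000 = -18.314‰
(The approximation ε ≈ δ_A − δ_B would give -17.77‰.)

-18.31‰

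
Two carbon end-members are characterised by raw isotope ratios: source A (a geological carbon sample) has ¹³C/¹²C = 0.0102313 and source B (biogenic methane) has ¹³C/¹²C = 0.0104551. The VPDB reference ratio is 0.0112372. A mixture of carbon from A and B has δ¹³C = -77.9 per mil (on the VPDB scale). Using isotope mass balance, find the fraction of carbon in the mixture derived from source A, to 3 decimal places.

δ_A = (0.0102313/0.0112372 − 1)×1000 = (0.910485 − 1)×1000 = -89.515 per mil
δ_B = (0.0104551/0.0112372 − 1)×1000 = (0.930401 − 1)×1000 = -69.599 per mil
f_A = (δ_mix − δ_B)/(δ_A − δ_B) = (-77.9 − (-69.599))/(-89.515 − (-69.599))
f_A = -8.301 / -19.916 = 0.4168

0.417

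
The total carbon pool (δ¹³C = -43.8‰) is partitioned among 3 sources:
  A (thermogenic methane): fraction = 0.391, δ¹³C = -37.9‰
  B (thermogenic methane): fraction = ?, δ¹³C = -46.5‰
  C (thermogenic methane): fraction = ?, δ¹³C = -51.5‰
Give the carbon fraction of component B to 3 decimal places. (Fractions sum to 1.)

Let f_B and f_C be the unknown fractions; fractions sum to 1 so f_B + f_C = 0.609.
Mass balance: Σ fᵢ·δᵢ = δ_bulk ⇒ f_B·(-46.5) + f_C·(-51.5) = -43.8 − (-14.819) = -28.981
Substitute f_C = 0.609 − f_B:
f_B·(-46.5 − -51.5) = -28.981 − 0.609×(-51.5) = 2.382
f_B = 2.382 / 5.0 = 0.4765

0.476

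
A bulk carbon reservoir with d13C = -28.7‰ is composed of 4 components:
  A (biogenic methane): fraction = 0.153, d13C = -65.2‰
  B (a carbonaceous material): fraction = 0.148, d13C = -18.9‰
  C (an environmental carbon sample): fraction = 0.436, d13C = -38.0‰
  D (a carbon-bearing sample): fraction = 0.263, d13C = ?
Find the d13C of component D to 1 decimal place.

Isotope mass balance: δ_bulk = Σ fᵢ·δᵢ.
-28.7 = 0.153×(-65.2) + 0.148×(-18.9) + 0.436×(-38.0) + 0.263×δ_D
0.263·δ_D = -28.7 − (-29.341) = 0.641
δ_D = 0.641 / 0.263 = 2.44‰

2.4‰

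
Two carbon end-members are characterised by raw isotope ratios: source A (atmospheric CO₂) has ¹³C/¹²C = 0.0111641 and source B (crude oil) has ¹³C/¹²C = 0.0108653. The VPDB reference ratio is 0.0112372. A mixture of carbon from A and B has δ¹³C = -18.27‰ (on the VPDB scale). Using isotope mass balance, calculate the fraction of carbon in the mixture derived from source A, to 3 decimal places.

δ_A = (0.0111641/0.0112372 − 1)×1000 = (0.993495 − 1)×1000 = -6.505‰
δ_B = (0.0108653/0.0112372 − 1)×1000 = (0.966905 − 1)×1000 = -33.095‰
f_A = (δ_mix − δ_B)/(δ_A − δ_B) = (-18.27 − (-33.095))/(-6.505 − (-33.095))
f_A = 14.825 / 26.590 = 0.5576

0.558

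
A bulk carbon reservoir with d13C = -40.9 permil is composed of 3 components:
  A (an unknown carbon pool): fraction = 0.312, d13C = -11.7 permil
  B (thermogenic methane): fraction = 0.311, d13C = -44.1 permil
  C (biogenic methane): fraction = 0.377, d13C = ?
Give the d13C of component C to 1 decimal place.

-62.4 permil

Isotope mass balance: δ_bulk = Σ fᵢ·δᵢ.
-40.9 = 0.312×(-11.7) + 0.311×(-44.1) + 0.377×δ_C
0.377·δ_C = -40.9 − (-17.366) = -23.534
δ_C = -23.534 / 0.377 = -62.43 permil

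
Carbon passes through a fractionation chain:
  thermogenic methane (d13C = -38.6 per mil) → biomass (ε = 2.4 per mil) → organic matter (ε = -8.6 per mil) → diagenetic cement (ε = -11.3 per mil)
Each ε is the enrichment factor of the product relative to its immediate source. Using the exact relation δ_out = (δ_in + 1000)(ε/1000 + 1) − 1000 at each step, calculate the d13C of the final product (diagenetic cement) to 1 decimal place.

-55.4 per mil

step 1: δ = (-38.60 + 1000)·(2.4/1000 + 1) − 1000 = -36.29 per mil
step 2: δ = (-36.29 + 1000)·(-8.6/1000 + 1) − 1000 = -44.58 per mil
step 3: δ = (-44.58 + 1000)·(-11.3/1000 + 1) − 1000 = -55.38 per mil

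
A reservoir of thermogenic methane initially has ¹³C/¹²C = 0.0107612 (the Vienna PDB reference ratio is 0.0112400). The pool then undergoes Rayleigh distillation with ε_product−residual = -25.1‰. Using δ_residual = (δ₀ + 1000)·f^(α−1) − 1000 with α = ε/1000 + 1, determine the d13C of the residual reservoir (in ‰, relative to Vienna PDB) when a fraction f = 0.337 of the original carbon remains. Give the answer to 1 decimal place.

δ₀ = (0.0107612/0.0112400 − 1)×1000 = (0.957402 − 1)×1000 = -42.598‰
α − 1 = ε/1000 = -0.0251
f^(α−1) = 0.337^(-0.0251) = 1.027677
δ_res = (-42.598 + 1000) × 1.027677 − 1000 = 983.900 − 1000 = -16.10‰

-16.1‰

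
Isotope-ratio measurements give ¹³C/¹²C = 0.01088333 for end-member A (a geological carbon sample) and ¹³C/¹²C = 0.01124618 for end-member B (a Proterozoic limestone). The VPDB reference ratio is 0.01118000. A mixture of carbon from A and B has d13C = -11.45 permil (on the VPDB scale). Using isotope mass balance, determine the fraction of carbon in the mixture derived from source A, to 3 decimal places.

δ_A = (0.01088333/0.01118000 − 1)×1000 = (0.973464 − 1)×1000 = -26.536 permil
δ_B = (0.01124618/0.01118000 − 1)×1000 = (1.005919 − 1)×1000 = 5.919 permil
f_A = (δ_mix − δ_B)/(δ_A − δ_B) = (-11.45 − (5.919))/(-26.536 − (5.919))
f_A = -17.369 / -32.455 = 0.5352

0.535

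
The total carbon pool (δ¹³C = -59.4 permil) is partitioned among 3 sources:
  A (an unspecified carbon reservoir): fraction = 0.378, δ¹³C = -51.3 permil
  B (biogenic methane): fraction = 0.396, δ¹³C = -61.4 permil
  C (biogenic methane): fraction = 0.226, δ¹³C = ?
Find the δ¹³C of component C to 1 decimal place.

Isotope mass balance: δ_bulk = Σ fᵢ·δᵢ.
-59.4 = 0.378×(-51.3) + 0.396×(-61.4) + 0.226×δ_C
0.226·δ_C = -59.4 − (-43.706) = -15.694
δ_C = -15.694 / 0.226 = -69.44 permil

-69.4 permil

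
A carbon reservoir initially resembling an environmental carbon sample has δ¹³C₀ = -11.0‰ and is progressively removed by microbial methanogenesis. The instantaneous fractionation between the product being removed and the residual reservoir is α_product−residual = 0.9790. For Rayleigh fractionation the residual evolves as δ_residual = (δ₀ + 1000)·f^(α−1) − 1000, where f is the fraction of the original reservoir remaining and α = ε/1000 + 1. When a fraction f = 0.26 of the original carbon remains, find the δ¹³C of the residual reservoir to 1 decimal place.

17.4‰

Rayleigh residual: δ_res = (δ₀ + 1000)·f^(α−1) − 1000
α − 1 = -0.02100
f^(α−1) = 0.26^(-0.02100) = 1.028692
δ_res = (-11.0 + 1000) × 1.028692 − 1000 = 1017.377 − 1000 = 17.38‰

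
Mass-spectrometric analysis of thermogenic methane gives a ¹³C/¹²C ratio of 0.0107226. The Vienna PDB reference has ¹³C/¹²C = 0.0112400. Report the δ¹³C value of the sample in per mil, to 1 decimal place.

δ¹³C = (R_sample / R_standard − 1) × 1000
R_sample / R_standard = 0.0107226 / 0.0112400 = 0.953968
δ¹³C = (0.953968 − 1) × 1000 = -46.03 per mil

-46.0 per mil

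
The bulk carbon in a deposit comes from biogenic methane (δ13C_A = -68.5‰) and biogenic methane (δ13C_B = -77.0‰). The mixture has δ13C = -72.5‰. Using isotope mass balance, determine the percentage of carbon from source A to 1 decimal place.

52.9%

δ_mix = f_A·δ_A + (1 − f_A)·δ_B  ⇒  f_A = (δ_mix − δ_B)/(δ_A − δ_B)
f_A = (-72.5 − (-77.0)) / (-68.5 − (-77.0))
f_A = 4.5 / 8.5 = 0.5294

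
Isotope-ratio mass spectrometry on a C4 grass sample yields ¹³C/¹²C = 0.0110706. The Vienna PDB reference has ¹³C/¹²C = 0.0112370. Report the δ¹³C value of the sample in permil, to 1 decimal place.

δ¹³C = (R_sample / R_standard − 1) × 1000
R_sample / R_standard = 0.0110706 / 0.0112370 = 0.985192
δ¹³C = (0.985192 − 1) × 1000 = -14.81 permil

-14.8 permil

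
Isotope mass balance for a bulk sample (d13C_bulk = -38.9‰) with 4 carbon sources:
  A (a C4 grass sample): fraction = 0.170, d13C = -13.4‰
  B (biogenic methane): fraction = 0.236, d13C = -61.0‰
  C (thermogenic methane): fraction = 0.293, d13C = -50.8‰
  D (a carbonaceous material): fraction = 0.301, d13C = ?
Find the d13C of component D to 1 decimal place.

-24.4‰

Isotope mass balance: δ_bulk = Σ fᵢ·δᵢ.
-38.9 = 0.170×(-13.4) + 0.236×(-61.0) + 0.293×(-50.8) + 0.301×δ_D
0.301·δ_D = -38.9 − (-31.558) = -7.342
δ_D = -7.342 / 0.301 = -24.39‰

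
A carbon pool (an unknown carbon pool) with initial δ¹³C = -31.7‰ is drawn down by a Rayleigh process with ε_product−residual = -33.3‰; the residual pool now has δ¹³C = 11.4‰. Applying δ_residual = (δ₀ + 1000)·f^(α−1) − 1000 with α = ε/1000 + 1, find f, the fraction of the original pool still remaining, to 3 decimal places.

α − 1 = ε/1000 = -0.0333
(δ_res + 1000)/(δ₀ + 1000) = (11.4 + 1000)/(-31.7 + 1000) = 1011.4/968.3 = 1.044511
f = 1.044511^(1/-0.0333) = exp(ln(1.044511)/-0.0333) = exp(0.04355/-0.0333)
f = exp(-1.3078) = 0.2704

0.270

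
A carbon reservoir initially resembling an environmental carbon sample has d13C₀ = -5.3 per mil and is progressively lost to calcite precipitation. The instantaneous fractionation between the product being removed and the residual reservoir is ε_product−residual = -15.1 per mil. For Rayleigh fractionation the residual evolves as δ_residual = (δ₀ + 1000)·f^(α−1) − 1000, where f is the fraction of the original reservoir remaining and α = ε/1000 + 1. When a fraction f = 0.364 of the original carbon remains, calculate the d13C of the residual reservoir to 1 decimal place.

10.0 per mil

Rayleigh residual: δ_res = (δ₀ + 1000)·f^(α−1) − 1000
α = ε/1000 + 1 = 0.98490, so α − 1 = -0.01510
f^(α−1) = 0.364^(-0.01510) = 1.015377
δ_res = (-5.3 + 1000) × 1.015377 − 1000 = 1009.996 − 1000 = 10.00 per mil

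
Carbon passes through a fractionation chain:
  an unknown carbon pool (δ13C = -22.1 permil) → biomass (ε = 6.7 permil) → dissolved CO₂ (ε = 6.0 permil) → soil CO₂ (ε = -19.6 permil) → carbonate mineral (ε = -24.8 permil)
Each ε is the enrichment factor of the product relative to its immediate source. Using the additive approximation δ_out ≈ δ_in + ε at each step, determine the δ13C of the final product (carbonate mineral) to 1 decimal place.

-53.8 permil

step 1: δ ≈ -22.1 + (6.7) = -15.4 permil
step 2: δ ≈ -15.4 + (6.0) = -9.4 permil
step 3: δ ≈ -9.4 + (-19.6) = -29.0 permil
step 4: δ ≈ -29.0 + (-24.8) = -53.8 permil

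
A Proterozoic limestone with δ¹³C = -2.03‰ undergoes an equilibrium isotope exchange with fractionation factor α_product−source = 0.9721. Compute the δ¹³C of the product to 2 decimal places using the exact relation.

δ_product = (δ_source + 1000)·α − 1000
δ_product = (-2.03 + 1000) × 0.9721 − 1000
δ_product = 970.127 − 1000 = -29.873‰

-29.87‰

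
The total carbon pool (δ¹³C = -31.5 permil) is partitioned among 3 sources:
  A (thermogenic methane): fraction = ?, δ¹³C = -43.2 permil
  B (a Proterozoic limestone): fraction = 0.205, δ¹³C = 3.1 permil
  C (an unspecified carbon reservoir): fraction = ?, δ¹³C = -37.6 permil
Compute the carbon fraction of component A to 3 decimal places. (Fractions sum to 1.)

Let f_A and f_C be the unknown fractions; fractions sum to 1 so f_A + f_C = 0.795.
Mass balance: Σ fᵢ·δᵢ = δ_bulk ⇒ f_A·(-43.2) + f_C·(-37.6) = -31.5 − (0.635) = -32.136
Substitute f_C = 0.795 − f_A:
f_A·(-43.2 − -37.6) = -32.136 − 0.795×(-37.6) = -2.243
f_A = -2.243 / -5.6 = 0.4006

0.401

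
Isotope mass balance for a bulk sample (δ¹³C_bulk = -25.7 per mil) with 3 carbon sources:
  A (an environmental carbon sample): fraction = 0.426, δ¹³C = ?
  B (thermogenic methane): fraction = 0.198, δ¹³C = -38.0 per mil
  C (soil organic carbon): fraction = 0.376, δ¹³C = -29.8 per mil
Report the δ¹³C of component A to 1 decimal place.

-16.4 per mil

Isotope mass balance: δ_bulk = Σ fᵢ·δᵢ.
-25.7 = 0.426×δ_A + 0.198×(-38.0) + 0.376×(-29.8)
0.426·δ_A = -25.7 − (-18.729) = -6.971
δ_A = -6.971 / 0.426 = -16.36 per mil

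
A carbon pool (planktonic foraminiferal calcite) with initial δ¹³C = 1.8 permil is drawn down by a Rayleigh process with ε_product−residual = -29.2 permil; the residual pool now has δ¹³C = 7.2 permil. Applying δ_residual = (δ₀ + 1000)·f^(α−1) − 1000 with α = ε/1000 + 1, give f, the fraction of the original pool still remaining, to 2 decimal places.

0.83

α − 1 = ε/1000 = -0.0292
(δ_res + 1000)/(δ₀ + 1000) = (7.2 + 1000)/(1.8 + 1000) = 1007.2/1001.8 = 1.005390
f = 1.005390^(1/-0.0292) = exp(ln(1.005390)/-0.0292) = exp(0.00538/-0.0292)
f = exp(-0.1841) = 0.8318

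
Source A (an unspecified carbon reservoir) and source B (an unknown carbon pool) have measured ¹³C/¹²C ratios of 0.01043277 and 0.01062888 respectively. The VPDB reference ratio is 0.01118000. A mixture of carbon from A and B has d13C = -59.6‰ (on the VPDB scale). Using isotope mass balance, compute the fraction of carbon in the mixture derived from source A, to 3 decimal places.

0.587

δ_A = (0.01043277/0.01118000 − 1)×1000 = (0.933164 − 1)×1000 = -66.836‰
δ_B = (0.01062888/0.01118000 − 1)×1000 = (0.950705 − 1)×1000 = -49.295‰
f_A = (δ_mix − δ_B)/(δ_A − δ_B) = (-59.6 − (-49.295))/(-66.836 − (-49.295))
f_A = -10.305 / -17.541 = 0.5875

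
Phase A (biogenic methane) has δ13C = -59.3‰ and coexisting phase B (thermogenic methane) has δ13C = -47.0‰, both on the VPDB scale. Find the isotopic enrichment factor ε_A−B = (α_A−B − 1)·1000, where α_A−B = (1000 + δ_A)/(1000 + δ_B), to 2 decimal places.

α_A−B = (1000 + -59.3) / (1000 + -47.0) = 940.7 / 953.0 = 0.987093
ε_A−B = (0.987093 − 1) × 1000 = -12.907‰
(The approximation ε ≈ δ_A − δ_B would give -12.3‰.)

-12.91‰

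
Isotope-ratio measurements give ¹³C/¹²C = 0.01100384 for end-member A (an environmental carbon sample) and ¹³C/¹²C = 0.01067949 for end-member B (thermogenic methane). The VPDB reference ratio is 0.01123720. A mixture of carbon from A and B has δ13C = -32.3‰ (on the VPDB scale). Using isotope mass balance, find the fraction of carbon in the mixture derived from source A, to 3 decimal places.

0.600

δ_A = (0.01100384/0.01123720 − 1)×1000 = (0.979233 − 1)×1000 = -20.767‰
δ_B = (0.01067949/0.01123720 − 1)×1000 = (0.950369 − 1)×1000 = -49.631‰
f_A = (δ_mix − δ_B)/(δ_A − δ_B) = (-32.3 − (-49.631))/(-20.767 − (-49.631))
f_A = 17.331 / 28.864 = 0.6004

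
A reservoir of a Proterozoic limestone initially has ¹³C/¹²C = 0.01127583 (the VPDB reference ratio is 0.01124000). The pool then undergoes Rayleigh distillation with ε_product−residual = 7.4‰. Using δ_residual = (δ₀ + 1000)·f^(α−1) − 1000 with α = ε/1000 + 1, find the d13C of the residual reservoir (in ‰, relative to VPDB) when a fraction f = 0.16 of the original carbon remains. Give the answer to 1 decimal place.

δ₀ = (0.01127583/0.01124000 − 1)×1000 = (1.003188 − 1)×1000 = 3.188‰
α − 1 = ε/1000 = 0.0074
f^(α−1) = 0.16^(0.0074) = 0.986530
δ_res = (3.188 + 1000) × 0.986530 − 1000 = 989.675 − 1000 = -10.32‰

-10.3‰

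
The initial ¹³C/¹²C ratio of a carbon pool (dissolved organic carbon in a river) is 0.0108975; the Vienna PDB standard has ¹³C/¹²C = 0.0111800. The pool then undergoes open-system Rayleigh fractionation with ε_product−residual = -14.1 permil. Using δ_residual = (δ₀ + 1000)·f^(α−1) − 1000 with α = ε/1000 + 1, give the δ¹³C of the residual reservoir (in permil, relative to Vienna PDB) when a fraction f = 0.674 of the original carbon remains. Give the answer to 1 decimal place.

δ₀ = (0.0108975/0.0111800 − 1)×1000 = (0.974732 − 1)×1000 = -25.268 permil
α − 1 = ε/1000 = -0.0141
f^(α−1) = 0.674^(-0.0141) = 1.005578
δ_res = (-25.268 + 1000) × 1.005578 − 1000 = 980.169 − 1000 = -19.83 permil

-19.8 permil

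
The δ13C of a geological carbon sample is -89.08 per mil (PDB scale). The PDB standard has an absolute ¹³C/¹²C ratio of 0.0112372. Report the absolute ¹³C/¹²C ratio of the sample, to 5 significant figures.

R_sample = R_standard × (δ13C/1000 + 1)
R_sample = 0.0112372 × (-89.08/1000 + 1) = 0.0112372 × 0.910920
R_sample = 0.0102362

0.010236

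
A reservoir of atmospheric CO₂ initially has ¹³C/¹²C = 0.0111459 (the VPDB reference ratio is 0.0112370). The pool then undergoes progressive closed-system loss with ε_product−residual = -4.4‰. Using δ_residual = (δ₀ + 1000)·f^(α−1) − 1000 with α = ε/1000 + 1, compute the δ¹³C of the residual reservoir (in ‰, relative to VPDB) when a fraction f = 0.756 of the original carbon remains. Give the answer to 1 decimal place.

-6.9‰

δ₀ = (0.0111459/0.0112370 − 1)×1000 = (0.991893 − 1)×1000 = -8.107‰
α − 1 = ε/1000 = -0.0044
f^(α−1) = 0.756^(-0.0044) = 1.001231
δ_res = (-8.107 + 1000) × 1.001231 − 1000 = 993.114 − 1000 = -6.89‰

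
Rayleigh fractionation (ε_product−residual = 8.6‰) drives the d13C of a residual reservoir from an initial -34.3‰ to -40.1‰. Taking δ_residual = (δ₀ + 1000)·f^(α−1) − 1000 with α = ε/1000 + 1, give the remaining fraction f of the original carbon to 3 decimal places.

0.496

α − 1 = ε/1000 = 0.0086
(δ_res + 1000)/(δ₀ + 1000) = (-40.1 + 1000)/(-34.3 + 1000) = 959.9/965.7 = 0.993994
f = 0.993994^(1/0.0086) = exp(ln(0.993994)/0.0086) = exp(-0.00602/0.0086)
f = exp(-0.7005) = 0.4963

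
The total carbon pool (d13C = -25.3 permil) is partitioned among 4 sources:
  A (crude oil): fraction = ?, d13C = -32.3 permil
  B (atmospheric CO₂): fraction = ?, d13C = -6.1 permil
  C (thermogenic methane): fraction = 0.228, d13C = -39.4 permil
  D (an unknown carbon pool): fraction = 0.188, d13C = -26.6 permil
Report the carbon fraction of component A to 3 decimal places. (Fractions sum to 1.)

Let f_A and f_B be the unknown fractions; fractions sum to 1 so f_A + f_B = 0.584.
Mass balance: Σ fᵢ·δᵢ = δ_bulk ⇒ f_A·(-32.3) + f_B·(-6.1) = -25.3 − (-13.984) = -11.316
Substitute f_B = 0.584 − f_A:
f_A·(-32.3 − -6.1) = -11.316 − 0.584×(-6.1) = -7.754
f_A = -7.754 / -26.2 = 0.2959

0.296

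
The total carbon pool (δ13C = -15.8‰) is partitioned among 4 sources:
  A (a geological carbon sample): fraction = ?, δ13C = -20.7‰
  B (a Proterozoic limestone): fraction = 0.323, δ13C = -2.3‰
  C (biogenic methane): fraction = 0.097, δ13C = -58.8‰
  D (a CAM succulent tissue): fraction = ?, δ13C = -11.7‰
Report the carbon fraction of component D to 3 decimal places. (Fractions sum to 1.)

Let f_D and f_A be the unknown fractions; fractions sum to 1 so f_D + f_A = 0.580.
Mass balance: Σ fᵢ·δᵢ = δ_bulk ⇒ f_D·(-11.7) + f_A·(-20.7) = -15.8 − (-6.446) = -9.354
Substitute f_A = 0.580 − f_D:
f_D·(-11.7 − -20.7) = -9.354 − 0.580×(-20.7) = 2.652
f_D = 2.652 / 9.0 = 0.2947

0.295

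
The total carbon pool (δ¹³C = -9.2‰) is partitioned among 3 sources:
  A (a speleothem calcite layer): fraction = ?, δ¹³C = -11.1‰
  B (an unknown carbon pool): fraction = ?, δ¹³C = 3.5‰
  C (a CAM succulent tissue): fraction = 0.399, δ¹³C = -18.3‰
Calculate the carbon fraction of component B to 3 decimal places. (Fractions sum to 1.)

0.327

Let f_B and f_A be the unknown fractions; fractions sum to 1 so f_B + f_A = 0.601.
Mass balance: Σ fᵢ·δᵢ = δ_bulk ⇒ f_B·(3.5) + f_A·(-11.1) = -9.2 − (-7.302) = -1.898
Substitute f_A = 0.601 − f_B:
f_B·(3.5 − -11.1) = -1.898 − 0.601×(-11.1) = 4.773
f_B = 4.773 / 14.6 = 0.3269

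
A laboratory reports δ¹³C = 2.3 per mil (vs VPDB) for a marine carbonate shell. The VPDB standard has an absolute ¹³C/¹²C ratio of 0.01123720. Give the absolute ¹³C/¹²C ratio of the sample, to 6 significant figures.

0.0112630

R_sample = R_standard × (δ¹³C/1000 + 1)
R_sample = 0.01123720 × (2.3/1000 + 1) = 0.01123720 × 1.002300
R_sample = 0.0112630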